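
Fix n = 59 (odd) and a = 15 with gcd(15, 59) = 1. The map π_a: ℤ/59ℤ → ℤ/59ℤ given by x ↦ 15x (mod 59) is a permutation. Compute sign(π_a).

Orbit of 57 under x↦15x: [57, 29, 22, 35, 53, 28, 7]… (length divides ord_59(15)).
Cycle lengths of π_15 on ℤ/59ℤ: [29, 29, 1]; 3 cycles in total.
n − c = 59 − 3 = 56; sign = (−1)^56 = +1.

+1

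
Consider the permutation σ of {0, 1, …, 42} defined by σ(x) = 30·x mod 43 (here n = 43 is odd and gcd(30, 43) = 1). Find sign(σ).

Orbit of 36 under x↦30x: [36, 5, 21, 28, 23, 2, 17]… (length divides ord_43(30)).
Cycle lengths of π_30 on ℤ/43ℤ: [42, 1]; 2 cycles in total.
n − c = 43 − 2 = 41; sign = (−1)^41 = -1.

-1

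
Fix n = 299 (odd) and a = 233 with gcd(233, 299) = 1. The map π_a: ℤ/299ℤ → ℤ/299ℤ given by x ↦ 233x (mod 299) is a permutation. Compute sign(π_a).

Orbit of 259 under x↦233x: [259, 248, 77, 1, 233, 170, 142]… (length divides ord_299(233)).
21 cycles of lengths [22, 22, 22, 22, 22, 22, 22, 22, 22, 22, 22, 22, 11, 11, 2, 2, 2, 2, 2, 2, 1].
299 − 21 = 278 transpositions; sign(π) = (−1)^278 = +1.

+1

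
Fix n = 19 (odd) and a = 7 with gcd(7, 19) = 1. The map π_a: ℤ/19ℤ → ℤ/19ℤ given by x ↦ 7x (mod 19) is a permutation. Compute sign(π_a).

Orbit of 7 under x↦7x: [7, 11, 1]… (length divides ord_19(7)).
π_7 has 7 disjoint cycles with lengths [3, 3, 3, 3, 3, 3, 1] on {0,…,18}.
Σ(ℓ_i−1) = 19−7 = 12; sign = (−1)^12 = +1.

+1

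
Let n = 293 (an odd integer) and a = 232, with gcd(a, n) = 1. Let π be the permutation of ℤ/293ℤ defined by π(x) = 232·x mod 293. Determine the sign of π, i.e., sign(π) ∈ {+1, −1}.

+1

Orbit of 16 under x↦232x: [16, 196, 57, 39, 258, 84, 150]… (length divides ord_293(232)).
Cycle lengths of π_232 on ℤ/293ℤ: [73, 73, 73, 73, 1]; 5 cycles in total.
293 − 5 = 288 transpositions; sign(π) = (−1)^288 = +1.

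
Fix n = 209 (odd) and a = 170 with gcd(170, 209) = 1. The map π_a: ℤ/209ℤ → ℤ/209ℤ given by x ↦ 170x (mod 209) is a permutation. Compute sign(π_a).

-1

Start at x=115: 115 → 113 → 191 → 75 → 1 → 170 → 58 → … (one orbit).
Decompose π into cycles: lengths [10, 10, 10, 10, 10, 10, 10, 10, 10, 10, 10, 10, 10, 10, 10, 10, 10, 10, 5, 5, 2, 2, 2, 2, 2, 2, 2, 2, 2, 1] (30 cycles, including the fixed point 0).
n − c = 209 − 30 = 179; sign = (−1)^179 = -1.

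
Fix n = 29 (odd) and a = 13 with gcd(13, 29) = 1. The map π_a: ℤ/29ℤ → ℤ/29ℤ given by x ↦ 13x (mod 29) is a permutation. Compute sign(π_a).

+1

Start at x=28: 28 → 16 → 5 → 7 → 4 → 23 → 9 → … (one orbit).
3 cycles of lengths [14, 14, 1].
n − c = 29 − 3 = 26; sign = (−1)^26 = +1.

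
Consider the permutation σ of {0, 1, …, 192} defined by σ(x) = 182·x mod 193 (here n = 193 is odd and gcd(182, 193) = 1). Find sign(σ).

Trace 112: π^k(112) = [112, 119, 42, 117, 64, 68, 24] for k=0..6.
Decompose π into cycles: lengths [64, 64, 64, 1] (4 cycles, including the fixed point 0).
Σ(ℓ_i−1) = 193−4 = 189; sign = (−1)^189 = -1.

-1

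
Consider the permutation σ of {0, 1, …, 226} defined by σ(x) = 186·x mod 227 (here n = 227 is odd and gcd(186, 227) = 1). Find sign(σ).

Orbit of 144 under x↦186x: [144, 225, 82, 43, 53, 97, 109]… (length divides ord_227(186)).
Decompose π into cycles: lengths [113, 113, 1] (3 cycles, including the fixed point 0).
227 − 3 = 224 transpositions; sign(π) = (−1)^224 = +1.

+1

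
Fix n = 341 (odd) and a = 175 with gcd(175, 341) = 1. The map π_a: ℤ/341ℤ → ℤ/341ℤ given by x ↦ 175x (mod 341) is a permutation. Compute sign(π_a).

Start at x=109: 109 → 320 → 76 → 1 → 175 → 276 → 219 → … (one orbit).
18 cycles of lengths [30, 30, 30, 30, 30, 30, 30, 30, 30, 30, 15, 15, 2, 2, 2, 2, 2, 1].
Σ(ℓ_i−1) = 341−18 = 323; sign = (−1)^323 = -1.

-1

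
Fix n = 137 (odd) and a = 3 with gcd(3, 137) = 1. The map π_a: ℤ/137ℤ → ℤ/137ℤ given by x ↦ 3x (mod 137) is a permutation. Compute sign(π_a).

Start at x=80: 80 → 103 → 35 → 105 → 41 → 123 → 95 → … (one orbit).
π_3 has 2 disjoint cycles with lengths [136, 1] on {0,…,136}.
sign(π) = (−1)^{n − #cycles} = (−1)^{137−2} = (−1)^135 = -1.
Check: (3/137) = -1 by Zolotarev.

-1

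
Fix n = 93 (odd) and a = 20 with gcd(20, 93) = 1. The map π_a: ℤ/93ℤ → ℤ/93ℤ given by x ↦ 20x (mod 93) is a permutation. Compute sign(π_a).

Orbit of 70 under x↦20x: [70, 5, 7, 47, 10, 14, 1]… (length divides ord_93(20)).
Cycle type of π: 30×2 + 15×2 + 2 + 1; total 6 cycles.
With 6 cycles on 93 points, sign = (−1)^{93−6} = -1.
(20|93)_J = -1 (Zolotarev's lemma cross-check).

-1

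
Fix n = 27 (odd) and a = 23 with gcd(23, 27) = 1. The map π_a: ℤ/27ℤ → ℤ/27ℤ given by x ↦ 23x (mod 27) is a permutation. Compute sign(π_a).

-1

Start at x=13: 13 → 2 → 19 → 5 → 7 → 26 → 4 → … (one orbit).
Cycle type of π: 18 + 6 + 2 + 1; total 4 cycles.
n − c = 27 − 4 = 23; sign = (−1)^23 = -1.
Via Zolotarev, sign(π_{23}) = (23|27) = -1.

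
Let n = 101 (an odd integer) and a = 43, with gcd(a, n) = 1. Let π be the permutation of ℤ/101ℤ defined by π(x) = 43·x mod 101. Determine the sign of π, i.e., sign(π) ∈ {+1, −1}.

Orbit of 85 under x↦43x: [85, 19, 9, 84, 77, 79, 64]… (length divides ord_101(43)).
Cycle lengths of π_43 on ℤ/101ℤ: [50, 50, 1]; 3 cycles in total.
n − c = 101 − 3 = 98; sign = (−1)^98 = +1.
Zolotarev: (43|101) = +1, matching the cycle-count sign.

+1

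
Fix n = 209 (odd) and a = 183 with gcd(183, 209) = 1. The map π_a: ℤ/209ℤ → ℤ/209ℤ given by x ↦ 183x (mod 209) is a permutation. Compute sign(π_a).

Trace 94: π^k(94) = [94, 64, 8, 1, 183, 49, 189] for k=0..6.
Decompose π into cycles: lengths [30, 30, 30, 30, 30, 30, 10, 6, 6, 6, 1] (11 cycles, including the fixed point 0).
11 cycles on 209: each ℓ→(−1)^(ℓ−1), product (−1)^198 = +1.
Zolotarev: (183|209) = +1, matching the cycle-count sign.

+1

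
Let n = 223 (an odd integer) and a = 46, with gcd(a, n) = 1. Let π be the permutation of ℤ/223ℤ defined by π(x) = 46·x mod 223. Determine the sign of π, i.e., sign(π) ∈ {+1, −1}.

Orbit of 23 under x↦46x: [23, 166, 54, 31, 88, 34, 3]… (length divides ord_223(46)).
The orbit structure of x ↦ 46x mod 223: 2 orbits of sizes [222, 1].
sign(π) = (−1)^{n − #cycles} = (−1)^{223−2} = (−1)^221 = -1.
Check: (46/223) = -1 by Zolotarev.

-1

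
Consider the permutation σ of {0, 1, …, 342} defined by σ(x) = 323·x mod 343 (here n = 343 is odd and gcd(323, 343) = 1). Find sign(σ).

+1

Start at x=120: 120 → 1 → 323 → 57 → 232 → 162 → 190 → … (one orbit).
Decompose π into cycles: lengths [49, 49, 49, 49, 49, 49, 7, 7, 7, 7, 7, 7, 1, 1, 1, 1, 1, 1, 1] (19 cycles, including the fixed point 0).
Σ(ℓ_i−1) = 343−19 = 324; sign = (−1)^324 = +1.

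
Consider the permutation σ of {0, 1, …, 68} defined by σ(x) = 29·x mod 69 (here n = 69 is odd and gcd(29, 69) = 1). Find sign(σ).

Start at x=64: 64 → 62 → 4 → 47 → 52 → 59 → 55 → … (one orbit).
Cycle type of π: 22×2 + 11×2 + 2 + 1; total 6 cycles.
sign(π) = (−1)^{n − #cycles} = (−1)^{69−6} = (−1)^63 = -1.
Check: (29/69) = -1 by Zolotarev.

-1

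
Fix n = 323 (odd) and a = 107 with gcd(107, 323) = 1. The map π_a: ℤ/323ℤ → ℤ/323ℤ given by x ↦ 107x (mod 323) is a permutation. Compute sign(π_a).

Start at x=265: 265 → 254 → 46 → 77 → 164 → 106 → 37 → … (one orbit).
π_107 has 11 disjoint cycles with lengths [48, 48, 48, 48, 48, 48, 16, 6, 6, 6, 1] on {0,…,322}.
11 cycles on 323: each ℓ→(−1)^(ℓ−1), product (−1)^312 = +1.

+1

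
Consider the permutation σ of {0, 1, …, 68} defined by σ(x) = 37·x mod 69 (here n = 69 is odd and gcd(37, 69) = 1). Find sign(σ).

-1

Orbit of 28 under x↦37x: [28, 1, 37, 58, 7, 52, 61]… (length divides ord_69(37)).
The orbit structure of x ↦ 37x mod 69: 6 orbits of sizes [22, 22, 22, 1, 1, 1].
6 cycles on 69: each ℓ→(−1)^(ℓ−1), product (−1)^63 = -1.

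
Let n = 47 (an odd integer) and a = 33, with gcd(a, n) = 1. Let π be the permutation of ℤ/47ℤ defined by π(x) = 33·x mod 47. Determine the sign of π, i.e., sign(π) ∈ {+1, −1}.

Orbit of 23 under x↦33x: [23, 7, 43, 9, 15, 25, 26]… (length divides ord_47(33)).
π_33 has 2 disjoint cycles with lengths [46, 1] on {0,…,46}.
With 2 cycles on 47 points, sign = (−1)^{47−2} = -1.

-1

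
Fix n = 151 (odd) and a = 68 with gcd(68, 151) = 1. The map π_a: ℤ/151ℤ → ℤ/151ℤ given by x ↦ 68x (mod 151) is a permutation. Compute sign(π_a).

Orbit of 98 under x↦68x: [98, 20, 1, 68, 94, 50, 78]… (length divides ord_151(68)).
Cycle type of π: 25×6 + 1; total 7 cycles.
With 7 cycles on 151 points, sign = (−1)^{151−7} = +1.
Zolotarev: (68|151) = +1, matching the cycle-count sign.

+1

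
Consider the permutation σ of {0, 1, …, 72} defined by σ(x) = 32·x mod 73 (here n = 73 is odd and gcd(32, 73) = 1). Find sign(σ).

+1

Trace 8: π^k(8) = [8, 37, 16, 1, 32, 2, 64] for k=0..6.
Cycle type of π: 9×8 + 1; total 9 cycles.
With 9 cycles on 73 points, sign = (−1)^{73−9} = +1.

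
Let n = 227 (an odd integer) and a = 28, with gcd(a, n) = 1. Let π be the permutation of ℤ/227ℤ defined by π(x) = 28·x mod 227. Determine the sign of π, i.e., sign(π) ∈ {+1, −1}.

Start at x=175: 175 → 133 → 92 → 79 → 169 → 192 → 155 → … (one orbit).
Cycle lengths of π_28 on ℤ/227ℤ: [113, 113, 1]; 3 cycles in total.
n − c = 227 − 3 = 224; sign = (−1)^224 = +1.

+1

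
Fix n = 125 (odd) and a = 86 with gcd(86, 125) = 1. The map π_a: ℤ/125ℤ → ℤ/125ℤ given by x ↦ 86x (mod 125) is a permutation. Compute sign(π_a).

+1

Orbit of 106 under x↦86x: [106, 116, 101, 61, 121, 31, 41]… (length divides ord_125(86)).
π_86 has 13 disjoint cycles with lengths [25, 25, 25, 25, 5, 5, 5, 5, 1, 1, 1, 1, 1] on {0,…,124}.
Σ(ℓ_i−1) = 125−13 = 112; sign = (−1)^112 = +1.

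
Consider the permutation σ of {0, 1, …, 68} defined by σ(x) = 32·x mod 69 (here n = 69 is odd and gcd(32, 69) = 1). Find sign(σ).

-1

Orbit of 4 under x↦32x: [4, 59, 25, 41, 1, 32, 58]… (length divides ord_69(32)).
Cycle lengths of π_32 on ℤ/69ℤ: [22, 22, 11, 11, 2, 1]; 6 cycles in total.
69 − 6 = 63 transpositions; sign(π) = (−1)^63 = -1.
(32|69)_J = -1 (Zolotarev's lemma cross-check).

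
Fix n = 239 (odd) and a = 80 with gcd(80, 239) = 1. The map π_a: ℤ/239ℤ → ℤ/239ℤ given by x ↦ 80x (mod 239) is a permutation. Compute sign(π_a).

+1

Trace 120: π^k(120) = [120, 40, 93, 31, 90, 30, 10] for k=0..6.
π_80 has 3 disjoint cycles with lengths [119, 119, 1] on {0,…,238}.
sign(π) = (−1)^{n − #cycles} = (−1)^{239−3} = (−1)^236 = +1.
Zolotarev: (80|239) = +1, matching the cycle-count sign.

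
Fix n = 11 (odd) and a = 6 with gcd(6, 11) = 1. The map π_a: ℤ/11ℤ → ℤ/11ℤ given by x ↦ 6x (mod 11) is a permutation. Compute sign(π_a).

-1

Trace 7: π^k(7) = [7, 9, 10, 5, 8, 4, 2] for k=0..6.
The orbit structure of x ↦ 6x mod 11: 2 orbits of sizes [10, 1].
n − c = 11 − 2 = 9; sign = (−1)^9 = -1.
(6|11)_J = -1 (Zolotarev's lemma cross-check).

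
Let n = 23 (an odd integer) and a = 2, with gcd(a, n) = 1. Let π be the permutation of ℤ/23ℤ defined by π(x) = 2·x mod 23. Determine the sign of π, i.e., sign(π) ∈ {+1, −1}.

Start at x=16: 16 → 9 → 18 → 13 → 3 → 6 → 12 → … (one orbit).
3 cycles of lengths [11, 11, 1].
n − c = 23 − 3 = 20; sign = (−1)^20 = +1.

+1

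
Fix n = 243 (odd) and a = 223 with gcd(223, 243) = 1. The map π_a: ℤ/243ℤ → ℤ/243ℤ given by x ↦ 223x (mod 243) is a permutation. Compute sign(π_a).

+1

Orbit of 232 under x↦223x: [232, 220, 217, 34, 49, 235, 160]… (length divides ord_243(223)).
π_223 has 11 disjoint cycles with lengths [81, 81, 27, 27, 9, 9, 3, 3, 1, 1, 1] on {0,…,242}.
Σ(ℓ_i−1) = 243−11 = 232; sign = (−1)^232 = +1.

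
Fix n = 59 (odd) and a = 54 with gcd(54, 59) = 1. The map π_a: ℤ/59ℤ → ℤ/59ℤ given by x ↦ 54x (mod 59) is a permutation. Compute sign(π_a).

Orbit of 41 under x↦54x: [41, 31, 22, 8, 19, 23, 3]… (length divides ord_59(54)).
The orbit structure of x ↦ 54x mod 59: 2 orbits of sizes [58, 1].
n − c = 59 − 2 = 57; sign = (−1)^57 = -1.

-1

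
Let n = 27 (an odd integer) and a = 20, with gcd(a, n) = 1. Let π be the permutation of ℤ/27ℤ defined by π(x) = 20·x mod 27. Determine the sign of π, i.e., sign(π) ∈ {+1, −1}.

Start at x=7: 7 → 5 → 19 → 2 → 13 → 17 → 16 → … (one orbit).
Decompose π into cycles: lengths [18, 6, 2, 1] (4 cycles, including the fixed point 0).
4 cycles on 27: each ℓ→(−1)^(ℓ−1), product (−1)^23 = -1.
(20|27)_J = -1 (Zolotarev's lemma cross-check).

-1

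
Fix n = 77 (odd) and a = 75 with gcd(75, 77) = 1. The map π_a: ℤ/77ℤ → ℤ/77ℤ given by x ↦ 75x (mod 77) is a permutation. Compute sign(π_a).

-1

Orbit of 27 under x↦75x: [27, 23, 31, 15, 47, 60, 34]… (length divides ord_77(75)).
Cycle type of π: 30×2 + 6 + 5×2 + 1; total 6 cycles.
Σ(ℓ_i−1) = 77−6 = 71; sign = (−1)^71 = -1.
The Jacobi symbol (75|77) = -1 (Zolotarev) agrees.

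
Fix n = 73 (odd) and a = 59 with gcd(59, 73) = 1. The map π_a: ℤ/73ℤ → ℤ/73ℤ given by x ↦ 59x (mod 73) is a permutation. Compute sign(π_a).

Start at x=42: 42 → 69 → 56 → 19 → 26 → 1 → 59 → … (one orbit).
Cycle lengths of π_59 on ℤ/73ℤ: [72, 1]; 2 cycles in total.
73 − 2 = 71 transpositions; sign(π) = (−1)^71 = -1.

-1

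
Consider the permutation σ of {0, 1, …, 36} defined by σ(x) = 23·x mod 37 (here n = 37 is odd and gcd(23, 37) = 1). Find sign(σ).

-1

Trace 10: π^k(10) = [10, 8, 36, 14, 26, 6, 27] for k=0..6.
The orbit structure of x ↦ 23x mod 37: 4 orbits of sizes [12, 12, 12, 1].
sign(π) = (−1)^{n − #cycles} = (−1)^{37−4} = (−1)^33 = -1.
Zolotarev: (23|37) = -1, matching the cycle-count sign.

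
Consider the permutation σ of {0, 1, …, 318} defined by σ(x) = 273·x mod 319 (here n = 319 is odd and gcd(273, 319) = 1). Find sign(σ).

Orbit of 289 under x↦273x: [289, 104, 1, 273, 202, 278, 291]… (length divides ord_319(273)).
Cycle lengths of π_273 on ℤ/319ℤ: [20, 20, 20, 20, 20, 20, 20, 20, 20, 20, 20, 20, 20, 20, 5, 5, 4, 4, 4, 4, 4, 4, 4, 1]; 24 cycles in total.
n − c = 319 − 24 = 295; sign = (−1)^295 = -1.

-1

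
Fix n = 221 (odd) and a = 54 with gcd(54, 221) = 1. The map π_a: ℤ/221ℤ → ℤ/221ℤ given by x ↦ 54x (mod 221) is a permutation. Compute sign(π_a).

+1

Trace 217: π^k(217) = [217, 5, 49, 215, 118, 184, 212] for k=0..6.
π_54 has 7 disjoint cycles with lengths [48, 48, 48, 48, 16, 12, 1] on {0,…,220}.
221 − 7 = 214 transpositions; sign(π) = (−1)^214 = +1.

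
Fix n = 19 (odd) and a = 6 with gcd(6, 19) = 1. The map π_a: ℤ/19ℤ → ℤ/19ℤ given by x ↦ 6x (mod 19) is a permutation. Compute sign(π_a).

Trace 1: π^k(1) = [1, 6, 17, 7, 4, 5, 11] for k=0..6.
3 cycles of lengths [9, 9, 1].
3 cycles on 19: each ℓ→(−1)^(ℓ−1), product (−1)^16 = +1.

+1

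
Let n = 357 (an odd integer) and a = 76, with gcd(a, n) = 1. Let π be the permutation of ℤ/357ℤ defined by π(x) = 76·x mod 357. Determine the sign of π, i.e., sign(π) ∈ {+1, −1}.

-1

Orbit of 223 under x↦76x: [223, 169, 349, 106, 202, 1, 76]… (length divides ord_357(76)).
The orbit structure of x ↦ 76x mod 357: 54 orbits of sizes [8, 8, 8, 8, 8, 8, 8, 8, 8, 8, 8, 8, 8, 8, 8, 8, 8, 8, 8, 8, 8, 8, 8, 8, 8, 8, 8, 8, 8, 8, 8, 8, 8, 8, 8, 8, 8, 8, 8, 8, 8, 8, 2, 2, 2, 2, 2, 2, 2, 2, 2, 1, 1, 1].
sign(π) = (−1)^{n − #cycles} = (−1)^{357−54} = (−1)^303 = -1.
Via Zolotarev, sign(π_{76}) = (76|357) = -1.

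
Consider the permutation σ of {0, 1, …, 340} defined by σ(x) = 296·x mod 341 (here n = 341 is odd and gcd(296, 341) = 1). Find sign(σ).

+1

Orbit of 285 under x↦296x: [285, 133, 153, 276, 197, 1, 296]… (length divides ord_341(296)).
17 cycles of lengths [30, 30, 30, 30, 30, 30, 30, 30, 30, 30, 30, 2, 2, 2, 2, 2, 1].
sign(π) = (−1)^{n − #cycles} = (−1)^{341−17} = (−1)^324 = +1.
Check: (296/341) = +1 by Zolotarev.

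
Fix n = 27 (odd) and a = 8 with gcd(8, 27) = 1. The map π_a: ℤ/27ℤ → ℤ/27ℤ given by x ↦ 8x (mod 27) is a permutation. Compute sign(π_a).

-1

Start at x=1: 1 → 8 → 10 → 26 → 19 → 17 → 1 (one orbit).
Decompose π into cycles: lengths [6, 6, 6, 2, 2, 2, 2, 1] (8 cycles, including the fixed point 0).
n − c = 27 − 8 = 19; sign = (−1)^19 = -1.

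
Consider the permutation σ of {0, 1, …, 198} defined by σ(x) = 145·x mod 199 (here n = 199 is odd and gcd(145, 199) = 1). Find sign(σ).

+1

Orbit of 45 under x↦145x: [45, 157, 79, 112, 121, 33, 9]… (length divides ord_199(145)).
3 cycles of lengths [99, 99, 1].
With 3 cycles on 199 points, sign = (−1)^{199−3} = +1.
Via Zolotarev, sign(π_{145}) = (145|199) = +1.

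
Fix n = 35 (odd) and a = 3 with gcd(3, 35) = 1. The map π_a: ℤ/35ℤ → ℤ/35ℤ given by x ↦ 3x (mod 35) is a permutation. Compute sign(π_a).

Trace 16: π^k(16) = [16, 13, 4, 12, 1, 3, 9] for k=0..6.
Decompose π into cycles: lengths [12, 12, 6, 4, 1] (5 cycles, including the fixed point 0).
n − c = 35 − 5 = 30; sign = (−1)^30 = +1.
(3|35)_J = +1 (Zolotarev's lemma cross-check).

+1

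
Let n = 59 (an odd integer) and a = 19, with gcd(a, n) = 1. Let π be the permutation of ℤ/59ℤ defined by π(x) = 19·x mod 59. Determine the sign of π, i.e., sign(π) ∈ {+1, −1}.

+1

Trace 7: π^k(7) = [7, 15, 49, 46, 48, 27, 41] for k=0..6.
Cycle type of π: 29×2 + 1; total 3 cycles.
n − c = 59 − 3 = 56; sign = (−1)^56 = +1.
(19|59)_J = +1 (Zolotarev's lemma cross-check).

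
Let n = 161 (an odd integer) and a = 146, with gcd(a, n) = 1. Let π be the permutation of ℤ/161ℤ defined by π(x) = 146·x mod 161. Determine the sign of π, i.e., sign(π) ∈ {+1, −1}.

Start at x=139: 139 → 8 → 41 → 29 → 48 → 85 → 13 → … (one orbit).
π_146 has 12 disjoint cycles with lengths [22, 22, 22, 22, 22, 22, 11, 11, 2, 2, 2, 1] on {0,…,160}.
With 12 cycles on 161 points, sign = (−1)^{161−12} = -1.

-1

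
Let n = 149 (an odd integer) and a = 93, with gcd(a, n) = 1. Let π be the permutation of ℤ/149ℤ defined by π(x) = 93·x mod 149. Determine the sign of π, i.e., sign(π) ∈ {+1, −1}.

Trace 15: π^k(15) = [15, 54, 105, 80, 139, 113, 79] for k=0..6.
2 cycles of lengths [148, 1].
With 2 cycles on 149 points, sign = (−1)^{149−2} = -1.
Check: (93/149) = -1 by Zolotarev.

-1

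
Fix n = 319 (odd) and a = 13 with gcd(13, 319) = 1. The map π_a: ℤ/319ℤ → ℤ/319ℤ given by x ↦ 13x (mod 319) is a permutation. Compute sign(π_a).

-1

Orbit of 296 under x↦13x: [296, 20, 260, 190, 237, 210, 178]… (length divides ord_319(13)).
π_13 has 8 disjoint cycles with lengths [70, 70, 70, 70, 14, 14, 10, 1] on {0,…,318}.
Σ(ℓ_i−1) = 319−8 = 311; sign = (−1)^311 = -1.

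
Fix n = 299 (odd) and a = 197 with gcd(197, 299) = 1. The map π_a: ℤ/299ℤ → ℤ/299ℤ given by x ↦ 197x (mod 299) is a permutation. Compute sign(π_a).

-1

Orbit of 73 under x↦197x: [73, 29, 32, 25, 141, 269, 70]… (length divides ord_299(197)).
Decompose π into cycles: lengths [132, 132, 12, 11, 11, 1] (6 cycles, including the fixed point 0).
n − c = 299 − 6 = 293; sign = (−1)^293 = -1.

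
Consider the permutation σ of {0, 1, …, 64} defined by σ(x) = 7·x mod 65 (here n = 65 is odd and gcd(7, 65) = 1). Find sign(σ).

+1

Trace 4: π^k(4) = [4, 28, 1, 7, 49, 18, 61] for k=0..6.
The orbit structure of x ↦ 7x mod 65: 7 orbits of sizes [12, 12, 12, 12, 12, 4, 1].
7 cycles on 65: each ℓ→(−1)^(ℓ−1), product (−1)^58 = +1.
Zolotarev: (7|65) = +1, matching the cycle-count sign.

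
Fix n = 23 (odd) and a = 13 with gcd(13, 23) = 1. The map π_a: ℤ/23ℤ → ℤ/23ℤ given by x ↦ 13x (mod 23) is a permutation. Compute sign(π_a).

Start at x=12: 12 → 18 → 4 → 6 → 9 → 2 → 3 → … (one orbit).
3 cycles of lengths [11, 11, 1].
sign(π) = (−1)^{n − #cycles} = (−1)^{23−3} = (−1)^20 = +1.
(13|23)_J = +1 (Zolotarev's lemma cross-check).

+1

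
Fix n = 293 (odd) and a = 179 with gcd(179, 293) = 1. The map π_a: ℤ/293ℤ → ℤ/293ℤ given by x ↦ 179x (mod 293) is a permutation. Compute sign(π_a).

Orbit of 35 under x↦179x: [35, 112, 124, 221, 4, 130, 123]… (length divides ord_293(179)).
Cycle lengths of π_179 on ℤ/293ℤ: [292, 1]; 2 cycles in total.
Σ(ℓ_i−1) = 293−2 = 291; sign = (−1)^291 = -1.
Check: (179/293) = -1 by Zolotarev.

-1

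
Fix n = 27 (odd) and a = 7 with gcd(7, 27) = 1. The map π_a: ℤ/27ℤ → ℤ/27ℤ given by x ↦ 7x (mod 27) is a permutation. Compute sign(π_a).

+1

Orbit of 19 under x↦7x: [19, 25, 13, 10, 16, 4, 1]… (length divides ord_27(7)).
Decompose π into cycles: lengths [9, 9, 3, 3, 1, 1, 1] (7 cycles, including the fixed point 0).
27 − 7 = 20 transpositions; sign(π) = (−1)^20 = +1.
Zolotarev: (7|27) = +1, matching the cycle-count sign.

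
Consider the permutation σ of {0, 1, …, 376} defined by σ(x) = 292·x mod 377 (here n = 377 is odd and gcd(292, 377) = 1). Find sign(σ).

+1

Start at x=301: 301 → 51 → 189 → 146 → 31 → 4 → 37 → … (one orbit).
Decompose π into cycles: lengths [84, 84, 84, 84, 28, 12, 1] (7 cycles, including the fixed point 0).
sign(π) = (−1)^{n − #cycles} = (−1)^{377−7} = (−1)^370 = +1.
Zolotarev: (292|377) = +1, matching the cycle-count sign.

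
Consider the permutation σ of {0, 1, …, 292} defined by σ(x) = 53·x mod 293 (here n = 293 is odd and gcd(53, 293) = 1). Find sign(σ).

+1

Orbit of 141 under x↦53x: [141, 148, 226, 258, 196, 133, 17]… (length divides ord_293(53)).
Decompose π into cycles: lengths [73, 73, 73, 73, 1] (5 cycles, including the fixed point 0).
With 5 cycles on 293 points, sign = (−1)^{293−5} = +1.
The Jacobi symbol (53|293) = +1 (Zolotarev) agrees.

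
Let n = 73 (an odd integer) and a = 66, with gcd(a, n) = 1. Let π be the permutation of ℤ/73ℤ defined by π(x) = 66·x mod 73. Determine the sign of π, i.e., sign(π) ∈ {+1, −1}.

Start at x=24: 24 → 51 → 8 → 17 → 27 → 30 → 9 → … (one orbit).
4 cycles of lengths [24, 24, 24, 1].
With 4 cycles on 73 points, sign = (−1)^{73−4} = -1.

-1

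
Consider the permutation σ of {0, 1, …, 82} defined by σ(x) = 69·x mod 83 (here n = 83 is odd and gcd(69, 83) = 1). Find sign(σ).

+1

Orbit of 38 under x↦69x: [38, 49, 61, 59, 4, 27, 37]… (length divides ord_83(69)).
The orbit structure of x ↦ 69x mod 83: 3 orbits of sizes [41, 41, 1].
n − c = 83 − 3 = 80; sign = (−1)^80 = +1.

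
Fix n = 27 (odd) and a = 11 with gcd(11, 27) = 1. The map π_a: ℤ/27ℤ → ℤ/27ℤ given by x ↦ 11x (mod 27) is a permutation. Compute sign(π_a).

Trace 14: π^k(14) = [14, 19, 20, 4, 17, 25, 5] for k=0..6.
Decompose π into cycles: lengths [18, 6, 2, 1] (4 cycles, including the fixed point 0).
n − c = 27 − 4 = 23; sign = (−1)^23 = -1.

-1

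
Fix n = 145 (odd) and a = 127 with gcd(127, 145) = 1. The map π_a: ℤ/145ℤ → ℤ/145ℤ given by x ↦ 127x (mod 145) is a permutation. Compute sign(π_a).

Trace 17: π^k(17) = [17, 129, 143, 36, 77, 64, 8] for k=0..6.
Cycle lengths of π_127 on ℤ/145ℤ: [28, 28, 28, 28, 28, 4, 1]; 7 cycles in total.
145 − 7 = 138 transpositions; sign(π) = (−1)^138 = +1.

+1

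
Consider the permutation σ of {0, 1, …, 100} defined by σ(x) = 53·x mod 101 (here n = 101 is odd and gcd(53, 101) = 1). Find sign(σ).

Start at x=25: 25 → 12 → 30 → 75 → 36 → 90 → 23 → … (one orbit).
Cycle lengths of π_53 on ℤ/101ℤ: [100, 1]; 2 cycles in total.
With 2 cycles on 101 points, sign = (−1)^{101−2} = -1.

-1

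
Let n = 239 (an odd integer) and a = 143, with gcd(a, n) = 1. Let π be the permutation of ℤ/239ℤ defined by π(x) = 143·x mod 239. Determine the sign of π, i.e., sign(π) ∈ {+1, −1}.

-1

Start at x=97: 97 → 9 → 92 → 11 → 139 → 40 → 223 → … (one orbit).
The orbit structure of x ↦ 143x mod 239: 2 orbits of sizes [238, 1].
With 2 cycles on 239 points, sign = (−1)^{239−2} = -1.
(143|239)_J = -1 (Zolotarev's lemma cross-check).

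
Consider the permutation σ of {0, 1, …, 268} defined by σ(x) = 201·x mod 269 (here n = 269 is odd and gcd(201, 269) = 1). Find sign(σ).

-1

Trace 249: π^k(249) = [249, 15, 56, 227, 166, 10, 127] for k=0..6.
Cycle lengths of π_201 on ℤ/269ℤ: [268, 1]; 2 cycles in total.
269 − 2 = 267 transpositions; sign(π) = (−1)^267 = -1.
The Jacobi symbol (201|269) = -1 (Zolotarev) agrees.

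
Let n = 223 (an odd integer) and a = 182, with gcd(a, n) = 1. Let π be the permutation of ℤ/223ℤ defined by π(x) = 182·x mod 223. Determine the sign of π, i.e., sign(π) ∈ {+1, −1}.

-1

Orbit of 98 under x↦182x: [98, 219, 164, 189, 56, 157, 30]… (length divides ord_223(182)).
The orbit structure of x ↦ 182x mod 223: 4 orbits of sizes [74, 74, 74, 1].
With 4 cycles on 223 points, sign = (−1)^{223−4} = -1.
The Jacobi symbol (182|223) = -1 (Zolotarev) agrees.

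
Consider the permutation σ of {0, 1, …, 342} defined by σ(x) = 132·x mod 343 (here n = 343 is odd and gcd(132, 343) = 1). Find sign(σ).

-1

Start at x=202: 202 → 253 → 125 → 36 → 293 → 260 → 20 → … (one orbit).
Decompose π into cycles: lengths [98, 98, 98, 14, 14, 14, 2, 2, 2, 1] (10 cycles, including the fixed point 0).
With 10 cycles on 343 points, sign = (−1)^{343−10} = -1.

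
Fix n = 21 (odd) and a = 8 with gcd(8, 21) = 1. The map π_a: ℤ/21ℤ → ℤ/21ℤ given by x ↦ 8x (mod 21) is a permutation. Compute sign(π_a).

Trace 1: π^k(1) = [1, 8] for k=0..1.
The orbit structure of x ↦ 8x mod 21: 14 orbits of sizes [2, 2, 2, 2, 2, 2, 2, 1, 1, 1, 1, 1, 1, 1].
With 14 cycles on 21 points, sign = (−1)^{21−14} = -1.

-1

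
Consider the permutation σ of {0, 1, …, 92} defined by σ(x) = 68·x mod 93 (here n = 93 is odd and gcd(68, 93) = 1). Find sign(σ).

+1

Orbit of 92 under x↦68x: [92, 25, 26, 1, 68, 67]… (length divides ord_93(68)).
Decompose π into cycles: lengths [6, 6, 6, 6, 6, 6, 6, 6, 6, 6, 6, 6, 6, 6, 6, 2, 1] (17 cycles, including the fixed point 0).
With 17 cycles on 93 points, sign = (−1)^{93−17} = +1.
The Jacobi symbol (68|93) = +1 (Zolotarev) agrees.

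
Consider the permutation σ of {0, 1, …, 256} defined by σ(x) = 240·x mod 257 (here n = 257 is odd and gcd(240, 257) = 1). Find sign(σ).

Trace 197: π^k(197) = [197, 249, 136, 1, 240, 32, 227] for k=0..6.
Cycle lengths of π_240 on ℤ/257ℤ: [32, 32, 32, 32, 32, 32, 32, 32, 1]; 9 cycles in total.
257 − 9 = 248 transpositions; sign(π) = (−1)^248 = +1.
Via Zolotarev, sign(π_{240}) = (240|257) = +1.

+1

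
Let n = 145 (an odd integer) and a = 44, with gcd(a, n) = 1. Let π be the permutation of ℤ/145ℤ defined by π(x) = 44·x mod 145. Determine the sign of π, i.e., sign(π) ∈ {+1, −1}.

-1

Start at x=44: 44 → 51 → 69 → 136 → 39 → 121 → 104 → … (one orbit).
Cycle type of π: 28×5 + 2×2 + 1; total 8 cycles.
8 cycles on 145: each ℓ→(−1)^(ℓ−1), product (−1)^137 = -1.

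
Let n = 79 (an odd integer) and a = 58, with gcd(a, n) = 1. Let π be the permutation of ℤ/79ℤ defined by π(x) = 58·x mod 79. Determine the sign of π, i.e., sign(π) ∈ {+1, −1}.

-1

Start at x=14: 14 → 22 → 12 → 64 → 78 → 21 → 33 → … (one orbit).
Decompose π into cycles: lengths [26, 26, 26, 1] (4 cycles, including the fixed point 0).
With 4 cycles on 79 points, sign = (−1)^{79−4} = -1.
Zolotarev: (58|79) = -1, matching the cycle-count sign.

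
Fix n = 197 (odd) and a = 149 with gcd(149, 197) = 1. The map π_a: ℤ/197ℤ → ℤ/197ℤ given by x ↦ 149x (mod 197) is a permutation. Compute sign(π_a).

-1

Orbit of 30 under x↦149x: [30, 136, 170, 114, 44, 55, 118]… (length divides ord_197(149)).
2 cycles of lengths [196, 1].
With 2 cycles on 197 points, sign = (−1)^{197−2} = -1.
Zolotarev: (149|197) = -1, matching the cycle-count sign.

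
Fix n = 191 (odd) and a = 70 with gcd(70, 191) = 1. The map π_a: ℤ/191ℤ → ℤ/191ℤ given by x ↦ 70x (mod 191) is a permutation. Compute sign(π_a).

Orbit of 136 under x↦70x: [136, 161, 1, 70, 125, 155, 154]… (length divides ord_191(70)).
Cycle type of π: 38×5 + 1; total 6 cycles.
With 6 cycles on 191 points, sign = (−1)^{191−6} = -1.

-1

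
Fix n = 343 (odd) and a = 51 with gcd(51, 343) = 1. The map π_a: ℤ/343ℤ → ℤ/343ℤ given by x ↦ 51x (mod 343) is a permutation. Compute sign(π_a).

Start at x=179: 179 → 211 → 128 → 11 → 218 → 142 → 39 → … (one orbit).
Cycle lengths of π_51 on ℤ/343ℤ: [147, 147, 21, 21, 3, 3, 1]; 7 cycles in total.
343 − 7 = 336 transpositions; sign(π) = (−1)^336 = +1.

+1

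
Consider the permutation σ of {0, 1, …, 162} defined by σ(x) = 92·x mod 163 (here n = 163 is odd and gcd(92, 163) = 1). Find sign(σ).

Start at x=148: 148 → 87 → 17 → 97 → 122 → 140 → 3 → … (one orbit).
The orbit structure of x ↦ 92x mod 163: 2 orbits of sizes [162, 1].
2 cycles on 163: each ℓ→(−1)^(ℓ−1), product (−1)^161 = -1.
(92|163)_J = -1 (Zolotarev's lemma cross-check).

-1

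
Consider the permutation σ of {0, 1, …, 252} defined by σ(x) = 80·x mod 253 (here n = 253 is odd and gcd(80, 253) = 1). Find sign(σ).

-1

Start at x=4: 4 → 67 → 47 → 218 → 236 → 158 → 243 → … (one orbit).
Cycle type of π: 110×2 + 22 + 5×2 + 1; total 6 cycles.
sign(π) = (−1)^{n − #cycles} = (−1)^{253−6} = (−1)^247 = -1.
Zolotarev: (80|253) = -1, matching the cycle-count sign.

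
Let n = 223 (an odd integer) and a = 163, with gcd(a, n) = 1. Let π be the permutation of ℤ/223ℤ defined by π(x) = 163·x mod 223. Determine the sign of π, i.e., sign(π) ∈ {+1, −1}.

Start at x=1: 1 → 163 → 32 → 87 → 132 → 108 → 210 → … (one orbit).
π_163 has 4 disjoint cycles with lengths [74, 74, 74, 1] on {0,…,222}.
Σ(ℓ_i−1) = 223−4 = 219; sign = (−1)^219 = -1.
(163|223)_J = -1 (Zolotarev's lemma cross-check).

-1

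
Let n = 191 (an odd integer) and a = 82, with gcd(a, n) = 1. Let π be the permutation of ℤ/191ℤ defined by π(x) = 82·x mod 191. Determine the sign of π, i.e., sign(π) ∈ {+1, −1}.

Trace 49: π^k(49) = [49, 7, 1, 82, 39, 142, 184] for k=0..6.
Cycle lengths of π_82 on ℤ/191ℤ: [10, 10, 10, 10, 10, 10, 10, 10, 10, 10, 10, 10, 10, 10, 10, 10, 10, 10, 10, 1]; 20 cycles in total.
20 cycles on 191: each ℓ→(−1)^(ℓ−1), product (−1)^171 = -1.
Check: (82/191) = -1 by Zolotarev.

-1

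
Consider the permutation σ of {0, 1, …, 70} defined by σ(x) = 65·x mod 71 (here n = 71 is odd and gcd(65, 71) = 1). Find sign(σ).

-1

Start at x=60: 60 → 66 → 30 → 33 → 15 → 52 → 43 → … (one orbit).
π_65 has 2 disjoint cycles with lengths [70, 1] on {0,…,70}.
2 cycles on 71: each ℓ→(−1)^(ℓ−1), product (−1)^69 = -1.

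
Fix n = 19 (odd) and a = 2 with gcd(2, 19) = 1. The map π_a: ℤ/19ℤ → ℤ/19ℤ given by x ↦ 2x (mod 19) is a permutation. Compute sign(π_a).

Orbit of 5 under x↦2x: [5, 10, 1, 2, 4, 8, 16]… (length divides ord_19(2)).
2 cycles of lengths [18, 1].
With 2 cycles on 19 points, sign = (−1)^{19−2} = -1.
(2|19)_J = -1 (Zolotarev's lemma cross-check).

-1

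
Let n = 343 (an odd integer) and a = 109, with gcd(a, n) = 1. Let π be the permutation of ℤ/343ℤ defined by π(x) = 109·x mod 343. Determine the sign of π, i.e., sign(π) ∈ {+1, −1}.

Start at x=242: 242 → 310 → 176 → 319 → 128 → 232 → 249 → … (one orbit).
Decompose π into cycles: lengths [147, 147, 21, 21, 3, 3, 1] (7 cycles, including the fixed point 0).
n − c = 343 − 7 = 336; sign = (−1)^336 = +1.
(109|343)_J = +1 (Zolotarev's lemma cross-check).

+1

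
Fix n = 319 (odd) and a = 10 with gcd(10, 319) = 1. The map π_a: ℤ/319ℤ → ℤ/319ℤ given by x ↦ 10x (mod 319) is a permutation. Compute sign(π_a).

+1

Start at x=76: 76 → 122 → 263 → 78 → 142 → 144 → 164 → … (one orbit).
17 cycles of lengths [28, 28, 28, 28, 28, 28, 28, 28, 28, 28, 28, 2, 2, 2, 2, 2, 1].
sign(π) = (−1)^{n − #cycles} = (−1)^{319−17} = (−1)^302 = +1.
(10|319)_J = +1 (Zolotarev's lemma cross-check).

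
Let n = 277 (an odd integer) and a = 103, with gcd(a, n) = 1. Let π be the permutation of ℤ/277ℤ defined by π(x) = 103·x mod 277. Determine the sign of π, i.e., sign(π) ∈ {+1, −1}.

-1

Start at x=161: 161 → 240 → 67 → 253 → 21 → 224 → 81 → … (one orbit).
Decompose π into cycles: lengths [276, 1] (2 cycles, including the fixed point 0).
sign(π) = (−1)^{n − #cycles} = (−1)^{277−2} = (−1)^275 = -1.
Check: (103/277) = -1 by Zolotarev.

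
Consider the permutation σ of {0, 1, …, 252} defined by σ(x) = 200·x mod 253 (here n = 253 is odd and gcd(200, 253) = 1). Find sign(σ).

-1

Orbit of 81 under x↦200x: [81, 8, 82, 208, 108, 95, 25]… (length divides ord_253(200)).
Decompose π into cycles: lengths [110, 110, 11, 11, 10, 1] (6 cycles, including the fixed point 0).
With 6 cycles on 253 points, sign = (−1)^{253−6} = -1.
Check: (200/253) = -1 by Zolotarev.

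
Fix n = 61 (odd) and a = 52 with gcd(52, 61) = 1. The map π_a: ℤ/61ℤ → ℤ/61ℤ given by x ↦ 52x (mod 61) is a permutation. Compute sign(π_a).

+1

Orbit of 20 under x↦52x: [20, 3, 34, 60, 9, 41, 58]… (length divides ord_61(52)).
Cycle type of π: 10×6 + 1; total 7 cycles.
With 7 cycles on 61 points, sign = (−1)^{61−7} = +1.
(52|61)_J = +1 (Zolotarev's lemma cross-check).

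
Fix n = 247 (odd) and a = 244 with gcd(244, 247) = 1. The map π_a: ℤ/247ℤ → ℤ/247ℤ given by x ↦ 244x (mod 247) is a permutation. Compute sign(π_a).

+1

Orbit of 9 under x↦244x: [9, 220, 81, 4, 235, 36, 139]… (length divides ord_247(244)).
Cycle lengths of π_244 on ℤ/247ℤ: [18, 18, 18, 18, 18, 18, 18, 18, 18, 18, 18, 18, 9, 9, 6, 6, 1]; 17 cycles in total.
sign(π) = (−1)^{n − #cycles} = (−1)^{247−17} = (−1)^230 = +1.
Via Zolotarev, sign(π_{244}) = (244|247) = +1.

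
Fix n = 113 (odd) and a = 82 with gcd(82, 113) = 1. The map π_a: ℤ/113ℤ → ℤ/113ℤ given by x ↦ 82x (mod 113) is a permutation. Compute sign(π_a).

Start at x=7: 7 → 9 → 60 → 61 → 30 → 87 → 15 → … (one orbit).
Cycle type of π: 56×2 + 1; total 3 cycles.
With 3 cycles on 113 points, sign = (−1)^{113−3} = +1.
Check: (82/113) = +1 by Zolotarev.

+1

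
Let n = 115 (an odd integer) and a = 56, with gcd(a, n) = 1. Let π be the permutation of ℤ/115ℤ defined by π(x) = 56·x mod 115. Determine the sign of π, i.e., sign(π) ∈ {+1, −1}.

Trace 86: π^k(86) = [86, 101, 21, 26, 76, 1, 56] for k=0..6.
The orbit structure of x ↦ 56x mod 115: 10 orbits of sizes [22, 22, 22, 22, 22, 1, 1, 1, 1, 1].
10 cycles on 115: each ℓ→(−1)^(ℓ−1), product (−1)^105 = -1.
The Jacobi symbol (56|115) = -1 (Zolotarev) agrees.

-1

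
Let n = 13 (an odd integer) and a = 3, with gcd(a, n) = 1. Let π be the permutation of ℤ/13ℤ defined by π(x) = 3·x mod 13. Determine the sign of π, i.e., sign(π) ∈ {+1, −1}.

Trace 9: π^k(9) = [9, 1, 3] for k=0..2.
5 cycles of lengths [3, 3, 3, 3, 1].
With 5 cycles on 13 points, sign = (−1)^{13−5} = +1.

+1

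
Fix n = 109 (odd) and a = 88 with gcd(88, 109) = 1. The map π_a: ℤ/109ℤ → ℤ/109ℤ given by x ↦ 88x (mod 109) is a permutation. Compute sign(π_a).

+1

Orbit of 28 under x↦88x: [28, 66, 31, 3, 46, 15, 12]… (length divides ord_109(88)).
Cycle type of π: 54×2 + 1; total 3 cycles.
3 cycles on 109: each ℓ→(−1)^(ℓ−1), product (−1)^106 = +1.
The Jacobi symbol (88|109) = +1 (Zolotarev) agrees.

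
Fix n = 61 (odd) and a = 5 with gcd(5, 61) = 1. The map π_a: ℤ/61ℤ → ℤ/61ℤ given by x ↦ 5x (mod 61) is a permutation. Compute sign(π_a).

+1

Trace 22: π^k(22) = [22, 49, 1, 5, 25, 3, 15] for k=0..6.
Decompose π into cycles: lengths [30, 30, 1] (3 cycles, including the fixed point 0).
sign(π) = (−1)^{n − #cycles} = (−1)^{61−3} = (−1)^58 = +1.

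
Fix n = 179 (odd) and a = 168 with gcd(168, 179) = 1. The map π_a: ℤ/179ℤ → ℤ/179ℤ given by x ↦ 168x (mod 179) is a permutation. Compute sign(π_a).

+1

Trace 153: π^k(153) = [153, 107, 76, 59, 67, 158, 52] for k=0..6.
Cycle lengths of π_168 on ℤ/179ℤ: [89, 89, 1]; 3 cycles in total.
3 cycles on 179: each ℓ→(−1)^(ℓ−1), product (−1)^176 = +1.
(168|179)_J = +1 (Zolotarev's lemma cross-check).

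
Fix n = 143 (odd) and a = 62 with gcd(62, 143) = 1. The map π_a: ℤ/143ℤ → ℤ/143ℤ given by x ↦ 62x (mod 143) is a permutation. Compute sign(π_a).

-1

Trace 9: π^k(9) = [9, 129, 133, 95, 27, 101, 113] for k=0..6.
Cycle lengths of π_62 on ℤ/143ℤ: [30, 30, 30, 30, 10, 6, 6, 1]; 8 cycles in total.
With 8 cycles on 143 points, sign = (−1)^{143−8} = -1.
The Jacobi symbol (62|143) = -1 (Zolotarev) agrees.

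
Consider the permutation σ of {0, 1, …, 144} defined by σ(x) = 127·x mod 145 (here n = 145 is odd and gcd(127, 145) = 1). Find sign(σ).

+1

Trace 72: π^k(72) = [72, 9, 128, 16, 2, 109, 68] for k=0..6.
π_127 has 7 disjoint cycles with lengths [28, 28, 28, 28, 28, 4, 1] on {0,…,144}.
sign(π) = (−1)^{n − #cycles} = (−1)^{145−7} = (−1)^138 = +1.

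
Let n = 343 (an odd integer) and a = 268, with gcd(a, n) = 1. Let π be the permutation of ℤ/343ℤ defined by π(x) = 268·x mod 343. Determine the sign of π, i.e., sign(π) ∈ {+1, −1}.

Orbit of 179 under x↦268x: [179, 295, 170, 284, 309, 149, 144]… (length divides ord_343(268)).
Decompose π into cycles: lengths [147, 147, 21, 21, 3, 3, 1] (7 cycles, including the fixed point 0).
343 − 7 = 336 transpositions; sign(π) = (−1)^336 = +1.

+1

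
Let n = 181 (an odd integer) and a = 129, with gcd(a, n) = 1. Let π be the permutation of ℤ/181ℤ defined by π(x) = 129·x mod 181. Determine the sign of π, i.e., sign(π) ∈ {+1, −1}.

Orbit of 161 under x↦129x: [161, 135, 39, 144, 114, 45, 13]… (length divides ord_181(129)).
π_129 has 5 disjoint cycles with lengths [45, 45, 45, 45, 1] on {0,…,180}.
sign(π) = (−1)^{n − #cycles} = (−1)^{181−5} = (−1)^176 = +1.
Zolotarev: (129|181) = +1, matching the cycle-count sign.

+1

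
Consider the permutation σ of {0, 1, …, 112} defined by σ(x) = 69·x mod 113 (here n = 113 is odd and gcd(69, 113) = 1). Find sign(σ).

+1

Trace 112: π^k(112) = [112, 44, 98, 95, 1, 69, 15] for k=0..6.
Cycle lengths of π_69 on ℤ/113ℤ: [8, 8, 8, 8, 8, 8, 8, 8, 8, 8, 8, 8, 8, 8, 1]; 15 cycles in total.
With 15 cycles on 113 points, sign = (−1)^{113−15} = +1.
The Jacobi symbol (69|113) = +1 (Zolotarev) agrees.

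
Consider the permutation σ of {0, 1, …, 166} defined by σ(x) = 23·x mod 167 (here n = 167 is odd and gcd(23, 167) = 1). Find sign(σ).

-1

Trace 166: π^k(166) = [166, 144, 139, 24, 51, 4, 92] for k=0..6.
2 cycles of lengths [166, 1].
167 − 2 = 165 transpositions; sign(π) = (−1)^165 = -1.
Check: (23/167) = -1 by Zolotarev.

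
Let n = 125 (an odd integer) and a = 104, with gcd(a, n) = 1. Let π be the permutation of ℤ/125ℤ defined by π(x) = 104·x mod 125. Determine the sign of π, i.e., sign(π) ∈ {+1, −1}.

+1

Trace 24: π^k(24) = [24, 121, 84, 111, 44, 76, 29] for k=0..6.
π_104 has 7 disjoint cycles with lengths [50, 50, 10, 10, 2, 2, 1] on {0,…,124}.
n − c = 125 − 7 = 118; sign = (−1)^118 = +1.
(104|125)_J = +1 (Zolotarev's lemma cross-check).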